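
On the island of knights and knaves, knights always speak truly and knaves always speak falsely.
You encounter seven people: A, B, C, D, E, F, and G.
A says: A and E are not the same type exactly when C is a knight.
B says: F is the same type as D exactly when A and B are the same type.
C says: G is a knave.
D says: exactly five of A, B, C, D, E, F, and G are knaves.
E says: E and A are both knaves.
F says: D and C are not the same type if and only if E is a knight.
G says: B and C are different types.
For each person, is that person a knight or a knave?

Knights: A, B, and C. Knaves: D, E, F, and G.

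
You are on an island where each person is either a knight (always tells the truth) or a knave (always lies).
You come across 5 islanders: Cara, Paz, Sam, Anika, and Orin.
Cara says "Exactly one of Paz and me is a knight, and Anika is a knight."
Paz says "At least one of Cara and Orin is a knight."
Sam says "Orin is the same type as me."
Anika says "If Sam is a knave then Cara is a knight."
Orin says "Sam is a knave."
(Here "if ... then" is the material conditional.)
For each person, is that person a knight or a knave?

Knights: Paz and Orin. Knaves: Cara, Sam, and Anika.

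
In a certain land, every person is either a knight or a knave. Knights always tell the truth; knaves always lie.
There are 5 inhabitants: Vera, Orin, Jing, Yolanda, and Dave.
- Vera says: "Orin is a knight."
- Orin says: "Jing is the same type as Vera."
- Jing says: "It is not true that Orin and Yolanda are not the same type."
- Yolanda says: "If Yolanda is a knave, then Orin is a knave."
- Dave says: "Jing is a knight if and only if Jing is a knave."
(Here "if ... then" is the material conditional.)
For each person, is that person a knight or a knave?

Vera is a knight, so "Orin is a knight" must be True — and it is.
Orin is a knight, and the claim "Jing is the same type as Vera" is indeed True.
Jing is a knight; "it is not true that Orin and Yolanda are not the same type" is True, as required.
Yolanda is a knight, and the claim "if Yolanda is a knave, then Orin is a knave" is indeed True.
Dave (knave): "Jing is a knight if and only if Jing is a knave" — False. ✓

Knights: Vera, Orin, Jing, and Yolanda. Knaves: Dave.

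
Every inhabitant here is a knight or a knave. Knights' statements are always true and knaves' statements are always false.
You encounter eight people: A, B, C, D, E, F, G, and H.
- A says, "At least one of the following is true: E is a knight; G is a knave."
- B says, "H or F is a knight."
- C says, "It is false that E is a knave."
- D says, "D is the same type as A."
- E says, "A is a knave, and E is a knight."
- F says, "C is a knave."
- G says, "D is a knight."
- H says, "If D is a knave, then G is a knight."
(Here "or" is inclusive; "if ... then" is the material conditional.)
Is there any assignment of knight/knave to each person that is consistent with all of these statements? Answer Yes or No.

One consistent assignment: A=knight, B=knight, C=knave, D=knave, E=knave, F=knight, G=knave, H=knave.

Yes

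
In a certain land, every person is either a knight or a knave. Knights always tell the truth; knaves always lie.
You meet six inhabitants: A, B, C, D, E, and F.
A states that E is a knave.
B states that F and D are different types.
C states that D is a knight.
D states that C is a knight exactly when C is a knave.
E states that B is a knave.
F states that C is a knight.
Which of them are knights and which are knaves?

Since A is a knave, "E is a knave" needs to be False, which holds.
As a knave, B's statement "F and D are different types" should be False; it is.
Since C is a knave, "D is a knight" needs to be False, which holds.
As a knave, D's statement "C is a knight exactly when C is a knave" should be False; it is.
As a knight, E's statement "B is a knave" should be true; it is.
As a knave, F's statement "C is a knight" should be False; it is.

A is a knave, B is a knave, C is a knave, D is a knave, E is a knight, and F is a knave.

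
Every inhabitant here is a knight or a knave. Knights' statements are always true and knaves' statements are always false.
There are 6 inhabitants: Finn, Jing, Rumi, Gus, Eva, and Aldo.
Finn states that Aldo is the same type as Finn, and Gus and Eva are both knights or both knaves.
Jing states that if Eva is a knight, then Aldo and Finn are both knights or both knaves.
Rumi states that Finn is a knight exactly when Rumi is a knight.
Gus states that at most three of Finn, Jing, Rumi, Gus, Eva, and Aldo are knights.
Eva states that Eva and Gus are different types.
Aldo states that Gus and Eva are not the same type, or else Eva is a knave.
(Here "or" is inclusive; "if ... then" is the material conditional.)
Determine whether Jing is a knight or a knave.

Consistent assignments: {Finn=knight, Jing=knight, Rumi=knight, Gus=knave, Eva=knave, Aldo=knight}
In every consistent assignment, Jing is a knight.

Jing is a knight.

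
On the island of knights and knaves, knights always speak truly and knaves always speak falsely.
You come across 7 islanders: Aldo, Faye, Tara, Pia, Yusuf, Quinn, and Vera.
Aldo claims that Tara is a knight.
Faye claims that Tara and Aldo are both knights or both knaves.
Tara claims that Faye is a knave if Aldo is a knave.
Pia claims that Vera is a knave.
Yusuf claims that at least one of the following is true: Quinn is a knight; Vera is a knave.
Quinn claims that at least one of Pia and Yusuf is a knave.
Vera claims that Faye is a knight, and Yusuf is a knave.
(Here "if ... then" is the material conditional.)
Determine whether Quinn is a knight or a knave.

Quinn is a knave.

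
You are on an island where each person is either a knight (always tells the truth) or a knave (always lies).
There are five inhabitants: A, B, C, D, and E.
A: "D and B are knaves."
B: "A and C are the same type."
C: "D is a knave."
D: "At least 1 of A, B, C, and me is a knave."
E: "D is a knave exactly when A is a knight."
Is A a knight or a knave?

A is a knave.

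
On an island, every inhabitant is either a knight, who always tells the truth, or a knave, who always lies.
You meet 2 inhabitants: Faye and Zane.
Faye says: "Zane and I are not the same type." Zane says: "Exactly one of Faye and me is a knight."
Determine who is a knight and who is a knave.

Since Faye is a knave, "Zane and I are not the same type" needs to be false, which holds.
As a knave, Zane's statement "exactly one of Faye and me is a knight" should be false; it is.

Faye is a knave and Zane is a knave.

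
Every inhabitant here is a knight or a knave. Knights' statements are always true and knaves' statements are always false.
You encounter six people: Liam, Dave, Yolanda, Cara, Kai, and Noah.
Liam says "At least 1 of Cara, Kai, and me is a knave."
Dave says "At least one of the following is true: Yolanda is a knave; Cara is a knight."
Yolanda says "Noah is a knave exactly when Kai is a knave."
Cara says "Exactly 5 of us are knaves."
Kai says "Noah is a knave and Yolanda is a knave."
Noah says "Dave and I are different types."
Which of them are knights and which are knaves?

Liam is a knight, Dave is a knave, Yolanda is a knight, Cara is a knave, Kai is a knave, and Noah is a knave.

Liam is a knight, so "at least 1 of Cara, Kai, and me is a knave" must be True — and it is.
Dave is a knave, and the claim "at least one of the following is true: Yolanda is a knave; Cara is a knight" is indeed False.
Yolanda is a knight; "Noah is a knave exactly when Kai is a knave" is True, as required.
As a knave, Cara's statement "exactly 5 of us are knaves" should be False; it is.
As a knave, Kai's statement "Noah is a knave and Yolanda is a knave" should be False; it is.
Noah is a knave, so "Dave and I are different types" must be False — and it is.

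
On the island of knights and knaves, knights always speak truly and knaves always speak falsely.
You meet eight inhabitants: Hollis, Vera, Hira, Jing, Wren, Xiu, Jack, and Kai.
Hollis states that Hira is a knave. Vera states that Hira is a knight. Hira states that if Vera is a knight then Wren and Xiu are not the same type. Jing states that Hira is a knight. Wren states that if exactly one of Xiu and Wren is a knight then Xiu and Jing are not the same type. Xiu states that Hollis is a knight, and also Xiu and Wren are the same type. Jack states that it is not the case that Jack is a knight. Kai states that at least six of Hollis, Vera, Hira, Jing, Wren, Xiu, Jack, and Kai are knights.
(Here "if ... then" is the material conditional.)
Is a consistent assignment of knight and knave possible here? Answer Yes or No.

No

Checking all 256 assignments, each has at least one speaker whose statement's truth value contradicts their type.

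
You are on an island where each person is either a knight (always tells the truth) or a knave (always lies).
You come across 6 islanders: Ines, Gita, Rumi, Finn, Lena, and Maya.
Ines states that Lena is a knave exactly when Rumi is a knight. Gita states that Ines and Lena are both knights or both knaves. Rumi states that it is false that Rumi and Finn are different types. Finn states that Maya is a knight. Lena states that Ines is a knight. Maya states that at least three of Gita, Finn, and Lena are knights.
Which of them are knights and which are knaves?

Ines is a knight, Gita is a knight, Rumi is a knave, Finn is a knight, Lena is a knight, and Maya is a knight.

Ines (knight): "Lena is a knave exactly when Rumi is a knight" — true. ✓
As a knight, Gita's statement "Ines and Lena are both knights or both knaves" should be true; it is.
Since Rumi is a knave, "it is false that Rumi and Finn are different types" needs to be False, which holds.
Finn is a knight, so "Maya is a knight" must be true — and it is.
Since Lena is a knight, "Ines is a knight" needs to be true, which holds.
Maya (knight): "at least three of Gita, Finn, and Lena are knights" — true. ✓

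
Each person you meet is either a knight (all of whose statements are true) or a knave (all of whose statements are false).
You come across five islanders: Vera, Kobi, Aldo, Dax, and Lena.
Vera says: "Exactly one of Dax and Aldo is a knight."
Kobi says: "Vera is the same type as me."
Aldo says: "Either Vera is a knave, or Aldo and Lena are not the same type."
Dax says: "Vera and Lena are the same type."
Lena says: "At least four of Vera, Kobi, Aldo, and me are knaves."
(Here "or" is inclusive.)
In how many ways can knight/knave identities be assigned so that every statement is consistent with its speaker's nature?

Consistent assignments:
  Vera=knight, Kobi=knight, Aldo=knight, Dax=knave, Lena=knave
  Vera=knight, Kobi=knave, Aldo=knight, Dax=knave, Lena=knave

2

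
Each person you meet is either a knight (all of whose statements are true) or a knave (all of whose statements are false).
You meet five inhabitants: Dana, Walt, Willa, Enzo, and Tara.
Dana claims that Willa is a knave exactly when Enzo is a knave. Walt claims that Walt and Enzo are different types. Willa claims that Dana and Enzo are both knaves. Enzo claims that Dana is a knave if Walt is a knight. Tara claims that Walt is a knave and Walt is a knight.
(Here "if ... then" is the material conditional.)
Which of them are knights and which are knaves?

Dana is a knight, Walt is a knight, Willa is a knave, Enzo is a knave, and Tara is a knave.

Dana is a knight, so "Willa is a knave exactly when Enzo is a knave" must be true — and it is.
As a knight, Walt's statement "Walt and Enzo are different types" should be true; it is.
Since Willa is a knave, "Dana and Enzo are both knaves" needs to be False, which holds.
Enzo is a knave; "Dana is a knave if Walt is a knight" is False, as required.
Tara is a knave, so "Walt is a knave and Walt is a knight" must be False — and it is.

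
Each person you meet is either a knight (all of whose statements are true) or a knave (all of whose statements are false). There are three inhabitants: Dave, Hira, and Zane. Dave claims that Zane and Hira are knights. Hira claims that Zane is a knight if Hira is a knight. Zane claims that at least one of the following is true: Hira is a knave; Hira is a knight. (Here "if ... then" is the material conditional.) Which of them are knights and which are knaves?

Dave (knight): "Zane and Hira are knights" — True. ✓
Hira is a knight, so "Zane is a knight if Hira is a knight" must be True — and it is.
Zane is a knight, and the claim "at least one of the following is true: Hira is a knave; Hira is a knight" is indeed True.

Knights: Dave, Hira, and Zane. Knaves: none.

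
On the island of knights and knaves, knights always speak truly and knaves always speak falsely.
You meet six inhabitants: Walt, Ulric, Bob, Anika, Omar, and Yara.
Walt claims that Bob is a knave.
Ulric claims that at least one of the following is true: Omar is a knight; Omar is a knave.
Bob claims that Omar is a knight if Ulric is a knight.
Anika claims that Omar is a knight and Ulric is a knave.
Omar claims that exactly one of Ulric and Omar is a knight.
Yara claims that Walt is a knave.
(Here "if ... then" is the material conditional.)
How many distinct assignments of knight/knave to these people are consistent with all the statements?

0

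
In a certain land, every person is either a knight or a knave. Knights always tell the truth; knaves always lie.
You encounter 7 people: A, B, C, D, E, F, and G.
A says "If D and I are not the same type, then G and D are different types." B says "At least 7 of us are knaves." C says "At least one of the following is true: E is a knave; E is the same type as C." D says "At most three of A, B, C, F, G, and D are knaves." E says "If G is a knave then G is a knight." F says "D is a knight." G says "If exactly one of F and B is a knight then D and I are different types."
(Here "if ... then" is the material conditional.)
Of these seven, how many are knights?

3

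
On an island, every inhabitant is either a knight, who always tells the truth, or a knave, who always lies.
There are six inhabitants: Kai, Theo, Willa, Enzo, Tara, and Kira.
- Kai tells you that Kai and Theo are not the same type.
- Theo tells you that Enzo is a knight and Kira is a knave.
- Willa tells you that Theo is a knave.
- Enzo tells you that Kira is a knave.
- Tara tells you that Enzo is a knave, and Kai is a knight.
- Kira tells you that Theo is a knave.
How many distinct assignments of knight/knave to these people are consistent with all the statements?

2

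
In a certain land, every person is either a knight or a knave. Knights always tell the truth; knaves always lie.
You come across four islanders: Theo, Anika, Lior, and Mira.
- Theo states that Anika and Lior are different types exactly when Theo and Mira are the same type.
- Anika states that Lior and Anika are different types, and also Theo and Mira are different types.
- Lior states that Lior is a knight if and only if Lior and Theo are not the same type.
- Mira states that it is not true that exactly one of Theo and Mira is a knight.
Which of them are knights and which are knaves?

Theo (knight): "Anika and Lior are different types exactly when Theo and Mira are the same type" — True. ✓
Anika is a knave, so "Lior and Anika are different types, and also Theo and Mira are different types" must be false — and it is.
Lior is a knave, so "Lior is a knight if and only if Lior and Theo are not the same type" must be false — and it is.
Mira (knave): "it is not true that exactly one of Theo and Mira is a knight" — false. ✓

Theo is a knight, Anika is a knave, Lior is a knave, and Mira is a knave.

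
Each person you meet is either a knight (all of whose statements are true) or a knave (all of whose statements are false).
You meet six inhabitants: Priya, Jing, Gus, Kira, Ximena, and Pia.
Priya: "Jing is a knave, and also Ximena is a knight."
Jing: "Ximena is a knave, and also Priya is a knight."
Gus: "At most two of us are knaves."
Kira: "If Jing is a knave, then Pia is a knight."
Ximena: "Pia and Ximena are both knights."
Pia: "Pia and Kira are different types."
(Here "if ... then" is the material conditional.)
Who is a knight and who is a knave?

Priya is a knave, Jing is a knave, Gus is a knave, Kira is a knave, Ximena is a knave, and Pia is a knave.

Priya is a knave; "Jing is a knave, and also Ximena is a knight" is false, as required.
As a knave, Jing's statement "Ximena is a knave, and also Priya is a knight" should be false; it is.
Gus (knave): "at most two of us are knaves" — false. ✓
Kira (knave): "if Jing is a knave, then Pia is a knight" — false. ✓
Ximena is a knave, so "Pia and Ximena are both knights" must be false — and it is.
Pia (knave): "Pia and Kira are different types" — false. ✓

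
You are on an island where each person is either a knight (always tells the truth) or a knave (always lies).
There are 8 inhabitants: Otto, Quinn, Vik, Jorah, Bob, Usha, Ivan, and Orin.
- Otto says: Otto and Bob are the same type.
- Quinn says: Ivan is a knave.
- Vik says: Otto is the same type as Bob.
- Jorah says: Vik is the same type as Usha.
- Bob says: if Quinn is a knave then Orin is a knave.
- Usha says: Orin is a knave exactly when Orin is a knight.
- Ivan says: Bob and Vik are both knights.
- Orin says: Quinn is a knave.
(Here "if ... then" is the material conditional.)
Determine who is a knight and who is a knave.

As a knave, Otto's statement "Otto and Bob are the same type" should be false; it is.
Quinn is a knight, so "Ivan is a knave" must be True — and it is.
Vik is a knave, and the claim "Otto is the same type as Bob" is indeed false.
As a knight, Jorah's statement "Vik is the same type as Usha" should be True; it is.
As a knight, Bob's statement "if Quinn is a knave then Orin is a knave" should be True; it is.
Usha (knave): "Orin is a knave exactly when Orin is a knight" — false. ✓
Ivan is a knave, so "Bob and Vik are both knights" must be false — and it is.
Since Orin is a knave, "Quinn is a knave" needs to be false, which holds.

Otto is a knave, Quinn is a knight, Vik is a knave, Jorah is a knight, Bob is a knight, Usha is a knave, Ivan is a knave, and Orin is a knave.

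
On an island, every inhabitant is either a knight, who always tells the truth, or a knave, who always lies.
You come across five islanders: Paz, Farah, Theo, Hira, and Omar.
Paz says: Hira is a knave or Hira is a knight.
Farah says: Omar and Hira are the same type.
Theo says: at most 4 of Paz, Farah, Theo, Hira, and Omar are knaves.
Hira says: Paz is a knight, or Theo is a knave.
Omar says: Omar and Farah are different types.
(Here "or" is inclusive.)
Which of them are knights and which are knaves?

Suppose Paz is a knave. Then Paz's statement "Hira is a knave or Hira is a knight" would have to be false. Checking the 16 ways to assign the others, none is consistent with every speaker.
(For instance, with Farah=knave, Theo=knight, Hira=knight, Omar=knave, Paz's claim "Hira is a knave or Hira is a knight" comes out true where it would need to be false.)
So Paz must be a knight, making "Hira is a knave or Hira is a knight" true. Taking Paz=knight, Farah=knave, Theo=knight, Hira=knight, Omar=knave, each remaining statement checks out:
  Farah (knave): "Omar and Hira are the same type" — false. ✓
  Theo (knight): "at most 4 of Paz, Farah, Theo, Hira, and Omar are knaves" — true. ✓
  Hira (knight): "Paz is a knight, or Theo is a knave" — true. ✓
  Omar (knave): "Omar and Farah are different types" — false. ✓
This is the unique consistent assignment.

Knights: Paz, Theo, and Hira. Knaves: Farah and Omar.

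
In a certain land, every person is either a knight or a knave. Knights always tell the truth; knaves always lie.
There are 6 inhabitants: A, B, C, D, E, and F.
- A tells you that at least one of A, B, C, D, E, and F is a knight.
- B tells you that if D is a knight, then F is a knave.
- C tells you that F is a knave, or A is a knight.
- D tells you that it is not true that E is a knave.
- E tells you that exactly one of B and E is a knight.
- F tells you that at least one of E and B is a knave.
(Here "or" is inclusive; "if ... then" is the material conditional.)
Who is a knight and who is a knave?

Knights: A, C, D, E, and F. Knaves: B.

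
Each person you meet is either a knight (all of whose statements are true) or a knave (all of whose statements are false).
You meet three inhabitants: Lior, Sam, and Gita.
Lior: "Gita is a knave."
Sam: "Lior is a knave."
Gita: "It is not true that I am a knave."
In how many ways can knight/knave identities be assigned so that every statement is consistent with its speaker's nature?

2

Consistent assignments:
  Lior=knight, Sam=knave, Gita=knave
  Lior=knave, Sam=knight, Gita=knight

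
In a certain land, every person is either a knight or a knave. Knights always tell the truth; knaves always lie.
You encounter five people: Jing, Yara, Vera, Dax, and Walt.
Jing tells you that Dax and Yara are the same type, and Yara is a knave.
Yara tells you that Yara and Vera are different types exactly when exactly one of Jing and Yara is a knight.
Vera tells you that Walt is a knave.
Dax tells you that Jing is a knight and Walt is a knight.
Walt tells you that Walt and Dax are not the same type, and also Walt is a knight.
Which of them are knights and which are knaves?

Suppose Jing is a knight. Then Jing's statement "Dax and Yara are the same type, and Yara is a knave" would have to be true. Checking the 16 ways to assign the others, none is consistent with every speaker.
(For instance, with Yara=knight, Vera=knave, Dax=knave, Walt=knight, Jing's claim "Dax and Yara are the same type, and Yara is a knave" comes out false where it would need to be true.)
So Jing must be a knave, making "Dax and Yara are the same type, and Yara is a knave" false. Taking Jing=knave, Yara=knight, Vera=knave, Dax=knave, Walt=knight, each remaining statement checks out:
  Yara (knight): "Yara and Vera are different types exactly when exactly one of Jing and Yara is a knight" — true. ✓
  Vera (knave): "Walt is a knave" — false. ✓
  Dax (knave): "Jing is a knight and Walt is a knight" — false. ✓
  Walt (knight): "Walt and Dax are not the same type, and also Walt is a knight" — true. ✓
This is the unique consistent assignment.

Knights: Yara and Walt. Knaves: Jing, Vera, and Dax.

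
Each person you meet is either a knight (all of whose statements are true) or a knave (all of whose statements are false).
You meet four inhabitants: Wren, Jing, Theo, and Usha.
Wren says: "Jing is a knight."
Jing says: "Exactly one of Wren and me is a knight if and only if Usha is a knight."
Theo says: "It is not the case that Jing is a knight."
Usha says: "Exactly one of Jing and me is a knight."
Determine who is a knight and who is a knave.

Wren is a knave, Jing is a knave, Theo is a knight, and Usha is a knight.

Since Wren is a knave, "Jing is a knight" needs to be False, which holds.
Jing is a knave, so "exactly one of Wren and me is a knight if and only if Usha is a knight" must be False — and it is.
Theo is a knight, so "it is not the case that Jing is a knight" must be True — and it is.
Usha is a knight, and the claim "exactly one of Jing and me is a knight" is indeed True.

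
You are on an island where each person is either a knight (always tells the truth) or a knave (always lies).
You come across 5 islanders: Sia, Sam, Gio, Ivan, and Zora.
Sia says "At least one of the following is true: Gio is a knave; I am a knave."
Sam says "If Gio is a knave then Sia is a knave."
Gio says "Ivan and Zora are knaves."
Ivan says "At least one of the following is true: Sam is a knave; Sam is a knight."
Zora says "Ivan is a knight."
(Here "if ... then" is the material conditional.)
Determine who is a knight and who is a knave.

Knights: Sia, Ivan, and Zora. Knaves: Sam and Gio.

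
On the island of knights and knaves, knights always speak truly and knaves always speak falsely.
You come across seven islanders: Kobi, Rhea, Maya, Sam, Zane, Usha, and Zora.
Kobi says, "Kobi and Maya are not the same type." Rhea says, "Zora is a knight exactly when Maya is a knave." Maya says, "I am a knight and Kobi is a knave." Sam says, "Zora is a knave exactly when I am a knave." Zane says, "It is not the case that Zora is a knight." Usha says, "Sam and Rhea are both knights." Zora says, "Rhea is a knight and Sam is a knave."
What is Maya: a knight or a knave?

Maya is a knave.

Consistent assignments: {Kobi=knight, Rhea=knight, Maya=knave, Sam=knave, Zane=knave, Usha=knave, Zora=knight}; {Kobi=knave, Rhea=knight, Maya=knave, Sam=knave, Zane=knave, Usha=knave, Zora=knight}
In every consistent assignment, Maya is a knave.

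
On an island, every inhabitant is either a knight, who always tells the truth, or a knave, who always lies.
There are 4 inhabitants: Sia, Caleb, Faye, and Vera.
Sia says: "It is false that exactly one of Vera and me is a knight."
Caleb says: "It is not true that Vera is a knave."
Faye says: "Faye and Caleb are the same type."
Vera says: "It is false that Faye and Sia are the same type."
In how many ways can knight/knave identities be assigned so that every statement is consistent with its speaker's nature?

2

Consistent assignments:
  Sia=knight, Caleb=knight, Faye=knave, Vera=knight
  Sia=knave, Caleb=knight, Faye=knight, Vera=knight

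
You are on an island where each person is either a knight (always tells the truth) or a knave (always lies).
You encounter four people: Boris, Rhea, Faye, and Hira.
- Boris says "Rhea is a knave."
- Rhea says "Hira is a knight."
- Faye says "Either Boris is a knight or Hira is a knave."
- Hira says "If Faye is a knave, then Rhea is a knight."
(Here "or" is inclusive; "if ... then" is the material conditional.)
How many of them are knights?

2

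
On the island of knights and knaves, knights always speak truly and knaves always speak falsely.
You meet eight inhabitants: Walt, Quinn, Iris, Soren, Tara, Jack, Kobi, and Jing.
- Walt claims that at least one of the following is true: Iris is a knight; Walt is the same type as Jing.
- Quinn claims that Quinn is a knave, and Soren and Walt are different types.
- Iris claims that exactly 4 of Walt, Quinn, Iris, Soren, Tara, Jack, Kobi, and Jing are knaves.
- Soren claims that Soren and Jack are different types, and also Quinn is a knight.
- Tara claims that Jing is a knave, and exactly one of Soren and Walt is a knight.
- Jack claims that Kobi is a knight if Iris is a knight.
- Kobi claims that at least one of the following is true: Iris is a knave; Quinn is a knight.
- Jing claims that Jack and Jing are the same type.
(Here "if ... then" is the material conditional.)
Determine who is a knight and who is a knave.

Knights: Jack, Kobi, and Jing. Knaves: Walt, Quinn, Iris, Soren, and Tara.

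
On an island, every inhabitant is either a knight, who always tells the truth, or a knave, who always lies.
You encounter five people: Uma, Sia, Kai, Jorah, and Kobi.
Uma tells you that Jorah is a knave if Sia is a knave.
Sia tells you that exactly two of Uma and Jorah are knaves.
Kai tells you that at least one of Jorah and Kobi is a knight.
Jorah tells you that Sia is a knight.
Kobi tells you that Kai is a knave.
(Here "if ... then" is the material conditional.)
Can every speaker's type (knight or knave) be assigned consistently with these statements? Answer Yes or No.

No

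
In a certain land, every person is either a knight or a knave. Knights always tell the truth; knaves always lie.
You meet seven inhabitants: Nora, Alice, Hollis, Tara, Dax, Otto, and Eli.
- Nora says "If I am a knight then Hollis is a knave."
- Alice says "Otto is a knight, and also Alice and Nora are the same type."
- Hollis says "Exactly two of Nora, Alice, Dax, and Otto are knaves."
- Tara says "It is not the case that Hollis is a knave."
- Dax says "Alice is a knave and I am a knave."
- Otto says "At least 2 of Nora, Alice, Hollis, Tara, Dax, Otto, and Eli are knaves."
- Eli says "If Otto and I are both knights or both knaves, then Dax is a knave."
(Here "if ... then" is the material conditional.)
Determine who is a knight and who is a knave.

Nora is a knight, so "if I am a knight then Hollis is a knave" must be true — and it is.
Alice is a knight, and the claim "Otto is a knight, and also Alice and Nora are the same type" is indeed true.
Hollis is a knave, and the claim "exactly two of Nora, Alice, Dax, and Otto are knaves" is indeed false.
As a knave, Tara's statement "it is not the case that Hollis is a knave" should be false; it is.
Since Dax is a knave, "Alice is a knave and I am a knave" needs to be false, which holds.
Otto is a knight, so "at least 2 of Nora, Alice, Hollis, Tara, Dax, Otto, and Eli are knaves" must be true — and it is.
Eli is a knight; "if Otto and I are both knights or both knaves, then Dax is a knave" is true, as required.

Knights: Nora, Alice, Otto, and Eli. Knaves: Hollis, Tara, and Dax.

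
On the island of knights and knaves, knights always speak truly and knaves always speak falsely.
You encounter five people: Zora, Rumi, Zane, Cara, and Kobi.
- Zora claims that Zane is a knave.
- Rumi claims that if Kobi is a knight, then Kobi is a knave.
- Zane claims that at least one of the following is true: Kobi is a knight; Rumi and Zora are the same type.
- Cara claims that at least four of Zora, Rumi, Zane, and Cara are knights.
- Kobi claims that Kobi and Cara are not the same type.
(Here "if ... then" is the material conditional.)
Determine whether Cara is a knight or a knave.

Cara is a knave.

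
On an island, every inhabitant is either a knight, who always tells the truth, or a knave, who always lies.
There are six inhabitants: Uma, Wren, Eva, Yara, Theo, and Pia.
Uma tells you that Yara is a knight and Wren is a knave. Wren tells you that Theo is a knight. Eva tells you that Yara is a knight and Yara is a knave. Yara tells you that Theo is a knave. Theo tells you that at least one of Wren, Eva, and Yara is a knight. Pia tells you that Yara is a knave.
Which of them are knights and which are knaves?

Knights: Wren, Theo, and Pia. Knaves: Uma, Eva, and Yara.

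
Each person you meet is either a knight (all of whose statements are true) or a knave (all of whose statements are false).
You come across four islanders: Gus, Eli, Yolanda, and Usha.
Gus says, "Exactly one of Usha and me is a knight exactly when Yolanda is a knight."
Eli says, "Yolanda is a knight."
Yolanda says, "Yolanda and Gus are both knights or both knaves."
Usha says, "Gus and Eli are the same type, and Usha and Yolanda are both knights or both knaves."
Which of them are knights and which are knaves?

Knights: Gus, Eli, and Yolanda. Knaves: Usha.

As a knight, Gus's statement "exactly one of Usha and me is a knight exactly when Yolanda is a knight" should be True; it is.
Eli is a knight, and the claim "Yolanda is a knight" is indeed True.
Yolanda is a knight, and the claim "Yolanda and Gus are both knights or both knaves" is indeed True.
As a knave, Usha's statement "Gus and Eli are the same type, and Usha and Yolanda are both knights or both knaves" should be false; it is.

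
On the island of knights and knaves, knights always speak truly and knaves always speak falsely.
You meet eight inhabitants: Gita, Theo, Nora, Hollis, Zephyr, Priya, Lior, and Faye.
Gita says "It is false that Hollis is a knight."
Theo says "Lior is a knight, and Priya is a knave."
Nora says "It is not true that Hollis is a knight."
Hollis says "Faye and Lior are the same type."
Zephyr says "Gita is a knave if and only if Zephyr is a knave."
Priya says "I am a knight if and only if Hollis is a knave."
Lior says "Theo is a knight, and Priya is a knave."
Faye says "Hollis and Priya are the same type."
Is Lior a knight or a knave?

Lior is a knave.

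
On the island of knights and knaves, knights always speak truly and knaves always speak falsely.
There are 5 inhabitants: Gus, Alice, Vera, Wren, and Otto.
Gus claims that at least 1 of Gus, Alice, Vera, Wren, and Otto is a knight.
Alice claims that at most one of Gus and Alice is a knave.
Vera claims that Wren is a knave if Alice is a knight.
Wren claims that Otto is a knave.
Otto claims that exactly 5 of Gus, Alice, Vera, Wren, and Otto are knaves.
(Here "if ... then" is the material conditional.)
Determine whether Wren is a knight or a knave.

Wren is a knight.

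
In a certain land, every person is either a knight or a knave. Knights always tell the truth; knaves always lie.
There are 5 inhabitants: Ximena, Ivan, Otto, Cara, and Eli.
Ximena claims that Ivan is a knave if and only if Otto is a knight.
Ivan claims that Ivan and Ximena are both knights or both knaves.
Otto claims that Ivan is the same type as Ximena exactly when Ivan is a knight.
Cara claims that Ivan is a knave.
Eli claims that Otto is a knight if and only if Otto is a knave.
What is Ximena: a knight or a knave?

Ximena is a knight.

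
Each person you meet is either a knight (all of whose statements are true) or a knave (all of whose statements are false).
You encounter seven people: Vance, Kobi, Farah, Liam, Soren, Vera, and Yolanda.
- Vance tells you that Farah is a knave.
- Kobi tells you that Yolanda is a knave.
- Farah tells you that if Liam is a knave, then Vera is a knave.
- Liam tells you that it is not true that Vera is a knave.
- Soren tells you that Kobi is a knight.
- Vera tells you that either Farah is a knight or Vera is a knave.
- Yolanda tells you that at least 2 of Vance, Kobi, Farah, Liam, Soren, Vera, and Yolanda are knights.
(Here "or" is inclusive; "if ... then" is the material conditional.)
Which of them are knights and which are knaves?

Knights: Farah, Liam, Vera, and Yolanda. Knaves: Vance, Kobi, and Soren.

Vance (knave): "Farah is a knave" — false. ✓
Kobi is a knave, and the claim "Yolanda is a knave" is indeed false.
Farah (knight): "if Liam is a knave, then Vera is a knave" — true. ✓
Liam (knight): "it is not true that Vera is a knave" — true. ✓
Soren is a knave, and the claim "Kobi is a knight" is indeed false.
Since Vera is a knight, "either Farah is a knight or Vera is a knave" needs to be true, which holds.
Yolanda is a knight, so "at least 2 of Vance, Kobi, Farah, Liam, Soren, Vera, and Yolanda are knights" must be true — and it is.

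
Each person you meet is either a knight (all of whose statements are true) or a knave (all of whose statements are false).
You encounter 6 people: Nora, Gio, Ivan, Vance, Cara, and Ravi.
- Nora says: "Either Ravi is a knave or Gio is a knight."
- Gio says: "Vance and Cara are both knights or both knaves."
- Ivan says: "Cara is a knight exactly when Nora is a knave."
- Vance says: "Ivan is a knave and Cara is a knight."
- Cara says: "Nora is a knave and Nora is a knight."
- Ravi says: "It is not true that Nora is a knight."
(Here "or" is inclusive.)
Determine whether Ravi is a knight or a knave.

Ravi is a knave.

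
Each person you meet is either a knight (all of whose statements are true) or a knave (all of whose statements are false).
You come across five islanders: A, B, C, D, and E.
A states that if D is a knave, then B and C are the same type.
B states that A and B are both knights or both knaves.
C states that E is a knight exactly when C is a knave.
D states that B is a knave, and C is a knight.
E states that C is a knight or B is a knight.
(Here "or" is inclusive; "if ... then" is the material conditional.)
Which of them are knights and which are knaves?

A is a knight, B is a knave, C is a knave, D is a knave, and E is a knave.

Suppose A is a knave. Then A's statement "if D is a knave, then B and C are the same type" would have to be false. Checking the 16 ways to assign the others, none is consistent with every speaker.
(For instance, with B=knave, C=knave, D=knave, E=knave, A's claim "if D is a knave, then B and C are the same type" comes out true where it would need to be false.)
So A must be a knight, making "if D is a knave, then B and C are the same type" true. Taking A=knight, B=knave, C=knave, D=knave, E=knave, each remaining statement checks out:
  B (knave): "A and B are both knights or both knaves" — false. ✓
  C (knave): "E is a knight exactly when C is a knave" — false. ✓
  D (knave): "B is a knave, and C is a knight" — false. ✓
  E (knave): "C is a knight or B is a knight" — false. ✓
This is the unique consistent assignment.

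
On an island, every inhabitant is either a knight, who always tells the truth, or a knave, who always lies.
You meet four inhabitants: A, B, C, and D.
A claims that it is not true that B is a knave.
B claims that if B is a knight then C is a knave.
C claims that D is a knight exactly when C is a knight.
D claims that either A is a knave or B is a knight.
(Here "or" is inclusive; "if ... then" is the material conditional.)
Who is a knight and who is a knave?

Suppose A is a knave. Then A's statement "it is not true that B is a knave" would have to be false. Checking the 8 ways to assign the others, none is consistent with every speaker.
(For instance, with B=knight, C=knave, D=knight, A's claim "it is not true that B is a knave" comes out true where it would need to be false.)
So A must be a knight, making "it is not true that B is a knave" true. Taking A=knight, B=knight, C=knave, D=knight, each remaining statement checks out:
  B (knight): "if B is a knight then C is a knave" — true. ✓
  C (knave): "D is a knight exactly when C is a knight" — false. ✓
  D (knight): "either A is a knave or B is a knight" — true. ✓
This is the unique consistent assignment.

A is a knight, B is a knight, C is a knave, and D is a knight.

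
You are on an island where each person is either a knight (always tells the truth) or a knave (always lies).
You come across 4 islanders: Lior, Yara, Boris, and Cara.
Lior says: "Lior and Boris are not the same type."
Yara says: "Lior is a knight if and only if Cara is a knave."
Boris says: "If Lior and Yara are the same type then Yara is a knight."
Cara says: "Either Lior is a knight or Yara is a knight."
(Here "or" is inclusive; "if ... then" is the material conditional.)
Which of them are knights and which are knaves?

Lior is a knave, Yara is a knave, Boris is a knave, and Cara is a knave.

Suppose Lior is a knight. Then Lior's statement "Lior and Boris are not the same type" would have to be true. Checking the 8 ways to assign the others, none is consistent with every speaker.
(For instance, with Yara=knave, Boris=knave, Cara=knave, Yara's claim "Lior is a knight if and only if Cara is a knave" comes out true where it would need to be false.)
So Lior must be a knave, making "Lior and Boris are not the same type" false. Taking Lior=knave, Yara=knave, Boris=knave, Cara=knave, each remaining statement checks out:
  Yara (knave): "Lior is a knight if and only if Cara is a knave" — false. ✓
  Boris (knave): "if Lior and Yara are the same type then Yara is a knight" — false. ✓
  Cara (knave): "either Lior is a knight or Yara is a knight" — false. ✓
This is the unique consistent assignment.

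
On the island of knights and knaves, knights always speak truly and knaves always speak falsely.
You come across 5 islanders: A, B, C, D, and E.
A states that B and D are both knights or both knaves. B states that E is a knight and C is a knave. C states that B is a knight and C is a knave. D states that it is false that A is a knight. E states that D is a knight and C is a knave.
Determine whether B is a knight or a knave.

B is a knave.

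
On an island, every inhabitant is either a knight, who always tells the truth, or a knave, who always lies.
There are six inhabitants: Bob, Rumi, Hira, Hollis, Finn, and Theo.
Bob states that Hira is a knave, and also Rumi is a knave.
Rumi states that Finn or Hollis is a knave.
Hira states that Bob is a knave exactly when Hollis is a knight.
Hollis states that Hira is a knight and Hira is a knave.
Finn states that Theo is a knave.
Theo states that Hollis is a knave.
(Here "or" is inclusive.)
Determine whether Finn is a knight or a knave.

Finn is a knave.

Consistent assignments: {Bob=knave, Rumi=knight, Hira=knave, Hollis=knave, Finn=knave, Theo=knight}
In every consistent assignment, Finn is a knave.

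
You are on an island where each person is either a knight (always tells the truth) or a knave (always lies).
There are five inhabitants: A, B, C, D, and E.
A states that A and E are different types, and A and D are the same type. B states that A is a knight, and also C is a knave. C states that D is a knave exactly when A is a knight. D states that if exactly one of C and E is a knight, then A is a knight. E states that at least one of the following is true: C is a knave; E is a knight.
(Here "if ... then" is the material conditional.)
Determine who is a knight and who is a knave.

Knights: C, D, and E. Knaves: A and B.

Suppose A is a knight. Then A's statement "A and E are different types, and A and D are the same type" would have to be true. Checking the 16 ways to assign the others, none is consistent with every speaker.
(For instance, with B=knave, C=knight, D=knight, E=knight, A's claim "A and E are different types, and A and D are the same type" comes out false where it would need to be true.)
So A must be a knave, making "A and E are different types, and A and D are the same type" false. Taking A=knave, B=knave, C=knight, D=knight, E=knight, each remaining statement checks out:
  B (knave): "A is a knight, and also C is a knave" — false. ✓
  C (knight): "D is a knave exactly when A is a knight" — true. ✓
  D (knight): "if exactly one of C and E is a knight, then A is a knight" — true. ✓
  E (knight): "at least one of the following is true: C is a knave; E is a knight" — true. ✓
This is the unique consistent assignment.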